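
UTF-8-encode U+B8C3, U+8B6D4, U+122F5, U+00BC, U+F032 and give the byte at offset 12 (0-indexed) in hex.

U+B8C3 → 3-byte form EB A3 83 at offsets 0–2.
U+8B6D4 → 4-byte form F2 8B 9B 94 at offsets 3–6.
U+122F5 → 4-byte form F0 92 8B B5 at offsets 7–10.
U+00BC → 2-byte form C2 BC at offsets 11–12.
Offset 12 falls in char 4's range; it's byte 2 of C2 BC = 0xBC.

0xBC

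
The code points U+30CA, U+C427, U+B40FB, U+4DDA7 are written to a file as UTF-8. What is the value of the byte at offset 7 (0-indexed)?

U+30CA → 3-byte form E3 83 8A at offsets 0–2.
U+C427 → 3-byte form EC 90 A7 at offsets 3–5.
U+B40FB → 4-byte form F2 B4 83 BB at offsets 6–9.
Offset 7 falls in char 3's range; it's byte 2 of F2 B4 83 BB = 0xB4.

0xB4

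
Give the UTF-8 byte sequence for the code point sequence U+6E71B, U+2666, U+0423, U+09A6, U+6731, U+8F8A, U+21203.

U+6E71B: 4-byte form → F1 AE 9C 9B.
U+2666: 3-byte form → E2 99 A6.
U+0423: 2-byte form → D0 A3.
U+09A6: 3-byte form → E0 A6 A6.
U+6731: 3-byte form → E6 9C B1.
U+8F8A: 3-byte form → E8 BE 8A.
U+21203: 4-byte form → F0 A1 88 83.
Concatenated (22 bytes): F1 AE 9C 9B E2 99 A6 D0 A3 E0 A6 A6 E6 9C B1 E8 BE 8A F0 A1 88 83.

F1 AE 9C 9B E2 99 A6 D0 A3 E0 A6 A6 E6 9C B1 E8 BE 8A F0 A1 88 83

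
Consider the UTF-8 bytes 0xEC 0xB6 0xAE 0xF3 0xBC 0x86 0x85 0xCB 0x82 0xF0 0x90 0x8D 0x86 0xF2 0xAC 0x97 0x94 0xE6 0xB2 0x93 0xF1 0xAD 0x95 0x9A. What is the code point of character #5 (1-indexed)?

U+AC5D4

Offset 0: leading byte 0xEC = 11101100 → 3-byte char #1 = EC B6 AE.
Offset 3: leading byte 0xF3 = 11110011 → 4-byte char #2 = F3 BC 86 85.
Offset 7: leading byte 0xCB = 11001011 → 2-byte char #3 = CB 82.
Offset 9: leading byte 0xF0 = 11110000 → 4-byte char #4 = F0 90 8D 86.
Offset 13: leading byte 0xF2 = 11110010 → 4-byte char #5 = F2 AC 97 94.
Leading byte 0xF2 = 11110010 matches 11110xxx → 4-byte sequence.
Byte 1: 0xF2 = 11110010, payload 010 (3 bits).
Byte 2: 0xAC = 10101100 (10xxxxxx ✓), payload 101100.
Byte 3: 0x97 = 10010111 (10xxxxxx ✓), payload 010111.
Byte 4: 0x94 = 10010100 (10xxxxxx ✓), payload 010100.
Concatenate: 010101100010111010100 = 0xAC5D4 (21 bits → U+AC5D4).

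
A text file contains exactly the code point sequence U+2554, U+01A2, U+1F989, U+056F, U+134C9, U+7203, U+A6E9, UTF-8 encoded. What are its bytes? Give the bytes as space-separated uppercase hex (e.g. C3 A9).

U+2554: 3-byte form → E2 95 94.
U+01A2: 2-byte form → C6 A2.
U+1F989: 4-byte form → F0 9F A6 89.
U+056F: 2-byte form → D5 AF.
U+134C9: 4-byte form → F0 93 93 89.
U+7203: 3-byte form → E7 88 83.
U+A6E9: 3-byte form → EA 9B A9.
Concatenated (21 bytes): E2 95 94 C6 A2 F0 9F A6 89 D5 AF F0 93 93 89 E7 88 83 EA 9B A9.

E2 95 94 C6 A2 F0 9F A6 89 D5 AF F0 93 93 89 E7 88 83 EA 9B A9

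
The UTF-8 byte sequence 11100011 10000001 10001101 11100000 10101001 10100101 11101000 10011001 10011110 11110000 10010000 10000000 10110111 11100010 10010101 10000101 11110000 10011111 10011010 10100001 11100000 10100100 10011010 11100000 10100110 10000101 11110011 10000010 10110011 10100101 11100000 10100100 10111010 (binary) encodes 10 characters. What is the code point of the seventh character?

U+091A

Offset 0: leading byte 0xE3 = 11100011 → 3-byte char #1 = E3 81 8D.
Offset 3: leading byte 0xE0 = 11100000 → 3-byte char #2 = E0 A9 A5.
Offset 6: leading byte 0xE8 = 11101000 → 3-byte char #3 = E8 99 9E.
Offset 9: leading byte 0xF0 = 11110000 → 4-byte char #4 = F0 90 80 B7.
Offset 13: leading byte 0xE2 = 11100010 → 3-byte char #5 = E2 95 85.
Offset 16: leading byte 0xF0 = 11110000 → 4-byte char #6 = F0 9F 9A A1.
Offset 20: leading byte 0xE0 = 11100000 → 3-byte char #7 = E0 A4 9A.
Leading byte 0xE0 = 11100000 matches 1110xxxx → 3-byte sequence.
Byte 1: 0xE0 = 11100000, payload 0000 (4 bits).
Byte 2: 0xA4 = 10100100 (10xxxxxx ✓), payload 100100.
Byte 3: 0x9A = 10011010 (10xxxxxx ✓), payload 011010.
Concatenate: 0000100100011010 = 0x91A (16 bits → U+091A).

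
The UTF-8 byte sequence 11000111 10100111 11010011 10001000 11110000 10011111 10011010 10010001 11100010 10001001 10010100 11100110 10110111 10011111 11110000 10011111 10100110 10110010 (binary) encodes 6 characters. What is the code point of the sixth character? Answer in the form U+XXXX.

U+1F9B2

Offset 0: leading byte 0xC7 = 11000111 → 2-byte char #1 = C7 A7.
Offset 2: leading byte 0xD3 = 11010011 → 2-byte char #2 = D3 88.
Offset 4: leading byte 0xF0 = 11110000 → 4-byte char #3 = F0 9F 9A 91.
Offset 8: leading byte 0xE2 = 11100010 → 3-byte char #4 = E2 89 94.
Offset 11: leading byte 0xE6 = 11100110 → 3-byte char #5 = E6 B7 9F.
Offset 14: leading byte 0xF0 = 11110000 → 4-byte char #6 = F0 9F A6 B2.
Leading byte 0xF0 = 11110000 matches 11110xxx → 4-byte sequence.
Byte 1: 0xF0 = 11110000, payload 000 (3 bits).
Byte 2: 0x9F = 10011111 (10xxxxxx ✓), payload 011111.
Byte 3: 0xA6 = 10100110 (10xxxxxx ✓), payload 100110.
Byte 4: 0xB2 = 10110010 (10xxxxxx ✓), payload 110010.
Concatenate: 000011111100110110010 = 0x1F9B2 (21 bits → U+1F9B2).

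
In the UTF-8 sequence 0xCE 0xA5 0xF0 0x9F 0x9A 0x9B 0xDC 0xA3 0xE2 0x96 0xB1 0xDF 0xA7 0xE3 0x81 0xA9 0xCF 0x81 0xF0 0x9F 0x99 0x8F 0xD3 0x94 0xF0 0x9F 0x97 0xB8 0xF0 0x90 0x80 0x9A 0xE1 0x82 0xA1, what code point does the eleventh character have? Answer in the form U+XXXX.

U+1001A

Offset 0: leading byte 0xCE = 11001110 → 2-byte char #1 = CE A5.
Offset 2: leading byte 0xF0 = 11110000 → 4-byte char #2 = F0 9F 9A 9B.
Offset 6: leading byte 0xDC = 11011100 → 2-byte char #3 = DC A3.
Offset 8: leading byte 0xE2 = 11100010 → 3-byte char #4 = E2 96 B1.
Offset 11: leading byte 0xDF = 11011111 → 2-byte char #5 = DF A7.
Offset 13: leading byte 0xE3 = 11100011 → 3-byte char #6 = E3 81 A9.
Offset 16: leading byte 0xCF = 11001111 → 2-byte char #7 = CF 81.
Offset 18: leading byte 0xF0 = 11110000 → 4-byte char #8 = F0 9F 99 8F.
Offset 22: leading byte 0xD3 = 11010011 → 2-byte char #9 = D3 94.
Offset 24: leading byte 0xF0 = 11110000 → 4-byte char #10 = F0 9F 97 B8.
Offset 28: leading byte 0xF0 = 11110000 → 4-byte char #11 = F0 90 80 9A.
Leading byte 0xF0 = 11110000 matches 11110xxx → 4-byte sequence.
Byte 1: 0xF0 = 11110000, payload 000 (3 bits).
Byte 2: 0x90 = 10010000 (10xxxxxx ✓), payload 010000.
Byte 3: 0x80 = 10000000 (10xxxxxx ✓), payload 000000.
Byte 4: 0x9A = 10011010 (10xxxxxx ✓), payload 011010.
Concatenate: 000010000000000011010 = 0x1001A (21 bits → U+1001A).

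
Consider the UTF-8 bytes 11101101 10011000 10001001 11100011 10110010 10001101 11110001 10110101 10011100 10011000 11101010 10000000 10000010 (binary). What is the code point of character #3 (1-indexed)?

Offset 0: leading byte 0xED = 11101101 → 3-byte char #1 = ED 98 89.
Offset 3: leading byte 0xE3 = 11100011 → 3-byte char #2 = E3 B2 8D.
Offset 6: leading byte 0xF1 = 11110001 → 4-byte char #3 = F1 B5 9C 98.
Leading byte 0xF1 = 11110001 matches 11110xxx → 4-byte sequence.
Byte 1: 0xF1 = 11110001, payload 001 (3 bits).
Byte 2: 0xB5 = 10110101 (10xxxxxx ✓), payload 110101.
Byte 3: 0x9C = 10011100 (10xxxxxx ✓), payload 011100.
Byte 4: 0x98 = 10011000 (10xxxxxx ✓), payload 011000.
Concatenate: 001110101011100011000 = 0x75718 (21 bits → U+75718).

U+75718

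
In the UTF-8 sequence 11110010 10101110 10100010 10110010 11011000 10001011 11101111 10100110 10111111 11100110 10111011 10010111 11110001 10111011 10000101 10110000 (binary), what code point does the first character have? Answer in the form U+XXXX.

Offset 0: leading byte 0xF2 = 11110010 → 4-byte char #1 = F2 AE A2 B2.
Leading byte 0xF2 = 11110010 matches 11110xxx → 4-byte sequence.
Byte 1: 0xF2 = 11110010, payload 010 (3 bits).
Byte 2: 0xAE = 10101110 (10xxxxxx ✓), payload 101110.
Byte 3: 0xA2 = 10100010 (10xxxxxx ✓), payload 100010.
Byte 4: 0xB2 = 10110010 (10xxxxxx ✓), payload 110010.
Concatenate: 010101110100010110010 = 0xAE8B2 (21 bits → U+AE8B2).

U+AE8B2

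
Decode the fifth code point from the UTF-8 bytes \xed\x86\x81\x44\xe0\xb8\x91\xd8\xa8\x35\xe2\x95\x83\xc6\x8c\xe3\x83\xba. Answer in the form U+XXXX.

Offset 0: leading byte 0xED = 11101101 → 3-byte char #1 = ED 86 81.
Offset 3: leading byte 0x44 = 01000100 → 1-byte char #2 = 44.
Offset 4: leading byte 0xE0 = 11100000 → 3-byte char #3 = E0 B8 91.
Offset 7: leading byte 0xD8 = 11011000 → 2-byte char #4 = D8 A8.
Offset 9: leading byte 0x35 = 00110101 → 1-byte char #5 = 35.
Leading byte 0x35 = 00110101 matches 0xxxxxxx → 1-byte sequence.
Byte 1: 0x35 = 00110101, payload 0110101 (7 bits).
Concatenate: 0110101 = 0x35 (7 bits → U+0035).

U+0035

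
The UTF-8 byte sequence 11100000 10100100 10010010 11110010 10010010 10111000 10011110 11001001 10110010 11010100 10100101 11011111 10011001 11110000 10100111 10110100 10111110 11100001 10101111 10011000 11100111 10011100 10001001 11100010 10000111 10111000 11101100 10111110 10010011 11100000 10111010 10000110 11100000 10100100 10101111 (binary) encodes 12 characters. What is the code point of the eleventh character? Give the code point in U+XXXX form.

Offset 0: leading byte 0xE0 = 11100000 → 3-byte char #1 = E0 A4 92.
Offset 3: leading byte 0xF2 = 11110010 → 4-byte char #2 = F2 92 B8 9E.
Offset 7: leading byte 0xC9 = 11001001 → 2-byte char #3 = C9 B2.
Offset 9: leading byte 0xD4 = 11010100 → 2-byte char #4 = D4 A5.
Offset 11: leading byte 0xDF = 11011111 → 2-byte char #5 = DF 99.
Offset 13: leading byte 0xF0 = 11110000 → 4-byte char #6 = F0 A7 B4 BE.
Offset 17: leading byte 0xE1 = 11100001 → 3-byte char #7 = E1 AF 98.
Offset 20: leading byte 0xE7 = 11100111 → 3-byte char #8 = E7 9C 89.
Offset 23: leading byte 0xE2 = 11100010 → 3-byte char #9 = E2 87 B8.
Offset 26: leading byte 0xEC = 11101100 → 3-byte char #10 = EC BE 93.
Offset 29: leading byte 0xE0 = 11100000 → 3-byte char #11 = E0 BA 86.
Leading byte 0xE0 = 11100000 matches 1110xxxx → 3-byte sequence.
Byte 1: 0xE0 = 11100000, payload 0000 (4 bits).
Byte 2: 0xBA = 10111010 (10xxxxxx ✓), payload 111010.
Byte 3: 0x86 = 10000110 (10xxxxxx ✓), payload 000110.
Concatenate: 0000111010000110 = 0xE86 (16 bits → U+0E86).

U+0E86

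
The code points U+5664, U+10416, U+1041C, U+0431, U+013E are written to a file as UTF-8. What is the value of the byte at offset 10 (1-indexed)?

1-indexed offset 10 is 0-indexed offset 9.
U+5664 → 3-byte form E5 99 A4 at offsets 0–2.
U+10416 → 4-byte form F0 90 90 96 at offsets 3–6.
U+1041C → 4-byte form F0 90 90 9C at offsets 7–10.
Offset 9 falls in char 3's range; it's byte 3 of F0 90 90 9C = 0x90.

0x90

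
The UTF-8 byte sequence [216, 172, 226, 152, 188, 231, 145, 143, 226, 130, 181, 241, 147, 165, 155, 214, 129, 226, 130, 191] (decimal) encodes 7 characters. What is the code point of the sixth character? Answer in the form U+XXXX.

Offset 0: leading byte 0xD8 = 11011000 → 2-byte char #1 = D8 AC.
Offset 2: leading byte 0xE2 = 11100010 → 3-byte char #2 = E2 98 BC.
Offset 5: leading byte 0xE7 = 11100111 → 3-byte char #3 = E7 91 8F.
Offset 8: leading byte 0xE2 = 11100010 → 3-byte char #4 = E2 82 B5.
Offset 11: leading byte 0xF1 = 11110001 → 4-byte char #5 = F1 93 A5 9B.
Offset 15: leading byte 0xD6 = 11010110 → 2-byte char #6 = D6 81.
Leading byte 0xD6 = 11010110 matches 110xxxxx → 2-byte sequence.
Byte 1: 0xD6 = 11010110, payload 10110 (5 bits).
Byte 2: 0x81 = 10000001 (10xxxxxx ✓), payload 000001.
Concatenate: 10110000001 = 0x581 (11 bits → U+0581).

U+0581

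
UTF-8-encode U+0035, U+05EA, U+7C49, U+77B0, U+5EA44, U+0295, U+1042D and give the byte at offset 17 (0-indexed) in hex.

U+0035 → 1-byte form 35 at offsets 0–0.
U+05EA → 2-byte form D7 AA at offsets 1–2.
U+7C49 → 3-byte form E7 B1 89 at offsets 3–5.
U+77B0 → 3-byte form E7 9E B0 at offsets 6–8.
U+5EA44 → 4-byte form F1 9E A9 84 at offsets 9–12.
U+0295 → 2-byte form CA 95 at offsets 13–14.
U+1042D → 4-byte form F0 90 90 AD at offsets 15–18.
Offset 17 falls in char 7's range; it's byte 3 of F0 90 90 AD = 0x90.

0x90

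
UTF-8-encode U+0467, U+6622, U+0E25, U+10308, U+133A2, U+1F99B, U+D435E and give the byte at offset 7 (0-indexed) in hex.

U+0467 → 2-byte form D1 A7 at offsets 0–1.
U+6622 → 3-byte form E6 98 A2 at offsets 2–4.
U+0E25 → 3-byte form E0 B8 A5 at offsets 5–7.
Offset 7 falls in char 3's range; it's byte 3 of E0 B8 A5 = 0xA5.

0xA5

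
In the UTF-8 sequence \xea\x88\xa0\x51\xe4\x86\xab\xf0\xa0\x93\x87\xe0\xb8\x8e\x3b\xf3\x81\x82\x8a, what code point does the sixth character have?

Offset 0: leading byte 0xEA = 11101010 → 3-byte char #1 = EA 88 A0.
Offset 3: leading byte 0x51 = 01010001 → 1-byte char #2 = 51.
Offset 4: leading byte 0xE4 = 11100100 → 3-byte char #3 = E4 86 AB.
Offset 7: leading byte 0xF0 = 11110000 → 4-byte char #4 = F0 A0 93 87.
Offset 11: leading byte 0xE0 = 11100000 → 3-byte char #5 = E0 B8 8E.
Offset 14: leading byte 0x3B = 00111011 → 1-byte char #6 = 3B.
Leading byte 0x3B = 00111011 matches 0xxxxxxx → 1-byte sequence.
Byte 1: 0x3B = 00111011, payload 0111011 (7 bits).
Concatenate: 0111011 = 0x3B (7 bits → U+003B).

U+003B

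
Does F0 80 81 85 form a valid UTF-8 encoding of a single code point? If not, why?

invalid (overlong encoding)

Leading byte 0xF0 = 11110000 → 4-byte form.
Continuation bytes all match 10xxxxxx. Payload decodes to 0x45.
But 0x45 < 0x10000, the minimum for a 4-byte sequence — this is an overlong encoding.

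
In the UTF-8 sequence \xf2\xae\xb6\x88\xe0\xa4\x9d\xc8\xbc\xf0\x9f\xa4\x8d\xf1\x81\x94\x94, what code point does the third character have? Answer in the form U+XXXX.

Offset 0: leading byte 0xF2 = 11110010 → 4-byte char #1 = F2 AE B6 88.
Offset 4: leading byte 0xE0 = 11100000 → 3-byte char #2 = E0 A4 9D.
Offset 7: leading byte 0xC8 = 11001000 → 2-byte char #3 = C8 BC.
Leading byte 0xC8 = 11001000 matches 110xxxxx → 2-byte sequence.
Byte 1: 0xC8 = 11001000, payload 01000 (5 bits).
Byte 2: 0xBC = 10111100 (10xxxxxx ✓), payload 111100.
Concatenate: 01000111100 = 0x23C (11 bits → U+023C).

U+023C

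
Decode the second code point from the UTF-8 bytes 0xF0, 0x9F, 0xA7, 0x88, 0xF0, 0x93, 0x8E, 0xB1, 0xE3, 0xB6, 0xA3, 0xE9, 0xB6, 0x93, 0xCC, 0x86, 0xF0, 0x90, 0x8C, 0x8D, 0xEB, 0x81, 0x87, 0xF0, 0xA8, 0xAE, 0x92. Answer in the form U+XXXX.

Offset 0: leading byte 0xF0 = 11110000 → 4-byte char #1 = F0 9F A7 88.
Offset 4: leading byte 0xF0 = 11110000 → 4-byte char #2 = F0 93 8E B1.
Leading byte 0xF0 = 11110000 matches 11110xxx → 4-byte sequence.
Byte 1: 0xF0 = 11110000, payload 000 (3 bits).
Byte 2: 0x93 = 10010011 (10xxxxxx ✓), payload 010011.
Byte 3: 0x8E = 10001110 (10xxxxxx ✓), payload 001110.
Byte 4: 0xB1 = 10110001 (10xxxxxx ✓), payload 110001.
Concatenate: 000010011001110110001 = 0x133B1 (21 bits → U+133B1).

U+133B1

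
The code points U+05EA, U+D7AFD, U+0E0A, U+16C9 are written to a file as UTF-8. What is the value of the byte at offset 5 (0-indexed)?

U+05EA → 2-byte form D7 AA at offsets 0–1.
U+D7AFD → 4-byte form F3 97 AB BD at offsets 2–5.
Offset 5 falls in char 2's range; it's byte 4 of F3 97 AB BD = 0xBD.

0xBD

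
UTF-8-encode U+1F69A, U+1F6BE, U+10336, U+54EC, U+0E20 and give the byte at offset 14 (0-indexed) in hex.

U+1F69A → 4-byte form F0 9F 9A 9A at offsets 0–3.
U+1F6BE → 4-byte form F0 9F 9A BE at offsets 4–7.
U+10336 → 4-byte form F0 90 8C B6 at offsets 8–11.
U+54EC → 3-byte form E5 93 AC at offsets 12–14.
Offset 14 falls in char 4's range; it's byte 3 of E5 93 AC = 0xAC.

0xAC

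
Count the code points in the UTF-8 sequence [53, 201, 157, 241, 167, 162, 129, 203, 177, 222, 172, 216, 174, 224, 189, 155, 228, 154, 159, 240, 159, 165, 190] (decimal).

Byte at offset 0: 0x35 = 00110101 → 1-byte char (#1). Advance 1.
Byte at offset 1: 0xC9 = 11001001 → 2-byte char (#2). Advance 2.
Byte at offset 3: 0xF1 = 11110001 → 4-byte char (#3). Advance 4.
Byte at offset 7: 0xCB = 11001011 → 2-byte char (#4). Advance 2.
Byte at offset 9: 0xDE = 11011110 → 2-byte char (#5). Advance 2.
Byte at offset 11: 0xD8 = 11011000 → 2-byte char (#6). Advance 2.
Byte at offset 13: 0xE0 = 11100000 → 3-byte char (#7). Advance 3.
Byte at offset 16: 0xE4 = 11100100 → 3-byte char (#8). Advance 3.
Byte at offset 19: 0xF0 = 11110000 → 4-byte char (#9). Advance 4.
Reached end at offset 23 after 9 code points.

9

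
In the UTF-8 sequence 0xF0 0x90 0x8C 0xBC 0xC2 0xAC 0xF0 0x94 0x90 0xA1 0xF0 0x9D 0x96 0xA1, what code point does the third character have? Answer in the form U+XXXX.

U+14421

Offset 0: leading byte 0xF0 = 11110000 → 4-byte char #1 = F0 90 8C BC.
Offset 4: leading byte 0xC2 = 11000010 → 2-byte char #2 = C2 AC.
Offset 6: leading byte 0xF0 = 11110000 → 4-byte char #3 = F0 94 90 A1.
Leading byte 0xF0 = 11110000 matches 11110xxx → 4-byte sequence.
Byte 1: 0xF0 = 11110000, payload 000 (3 bits).
Byte 2: 0x94 = 10010100 (10xxxxxx ✓), payload 010100.
Byte 3: 0x90 = 10010000 (10xxxxxx ✓), payload 010000.
Byte 4: 0xA1 = 10100001 (10xxxxxx ✓), payload 100001.
Concatenate: 000010100010000100001 = 0x14421 (21 bits → U+14421).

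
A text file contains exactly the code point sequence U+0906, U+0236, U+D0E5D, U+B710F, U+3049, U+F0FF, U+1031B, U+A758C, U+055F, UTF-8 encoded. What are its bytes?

E0 A4 86 C8 B6 F3 90 B9 9D F2 B7 84 8F E3 81 89 EF 83 BF F0 90 8C 9B F2 A7 96 8C D5 9F

U+0906: 3-byte form → E0 A4 86.
U+0236: 2-byte form → C8 B6.
U+D0E5D: 4-byte form → F3 90 B9 9D.
U+B710F: 4-byte form → F2 B7 84 8F.
U+3049: 3-byte form → E3 81 89.
U+F0FF: 3-byte form → EF 83 BF.
U+1031B: 4-byte form → F0 90 8C 9B.
U+A758C: 4-byte form → F2 A7 96 8C.
U+055F: 2-byte form → D5 9F.
Concatenated (29 bytes): E0 A4 86 C8 B6 F3 90 B9 9D F2 B7 84 8F E3 81 89 EF 83 BF F0 90 8C 9B F2 A7 96 8C D5 9F.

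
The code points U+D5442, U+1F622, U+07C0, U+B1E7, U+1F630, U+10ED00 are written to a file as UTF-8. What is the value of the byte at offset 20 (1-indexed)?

1-indexed offset 20 is 0-indexed offset 19.
U+D5442 → 4-byte form F3 95 91 82 at offsets 0–3.
U+1F622 → 4-byte form F0 9F 98 A2 at offsets 4–7.
U+07C0 → 2-byte form DF 80 at offsets 8–9.
U+B1E7 → 3-byte form EB 87 A7 at offsets 10–12.
U+1F630 → 4-byte form F0 9F 98 B0 at offsets 13–16.
U+10ED00 → 4-byte form F4 8E B4 80 at offsets 17–20.
Offset 19 falls in char 6's range; it's byte 3 of F4 8E B4 80 = 0xB4.

0xB4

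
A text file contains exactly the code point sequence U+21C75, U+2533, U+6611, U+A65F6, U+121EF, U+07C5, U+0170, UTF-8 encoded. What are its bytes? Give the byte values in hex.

U+21C75: 4-byte form → F0 A1 B1 B5.
U+2533: 3-byte form → E2 94 B3.
U+6611: 3-byte form → E6 98 91.
U+A65F6: 4-byte form → F2 A6 97 B6.
U+121EF: 4-byte form → F0 92 87 AF.
U+07C5: 2-byte form → DF 85.
U+0170: 2-byte form → C5 B0.
Concatenated (22 bytes): F0 A1 B1 B5 E2 94 B3 E6 98 91 F2 A6 97 B6 F0 92 87 AF DF 85 C5 B0.

F0 A1 B1 B5 E2 94 B3 E6 98 91 F2 A6 97 B6 F0 92 87 AF DF 85 C5 B0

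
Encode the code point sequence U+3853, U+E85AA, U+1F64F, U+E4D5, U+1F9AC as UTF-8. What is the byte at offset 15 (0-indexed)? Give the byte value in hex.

U+3853 → 3-byte form E3 A1 93 at offsets 0–2.
U+E85AA → 4-byte form F3 A8 96 AA at offsets 3–6.
U+1F64F → 4-byte form F0 9F 99 8F at offsets 7–10.
U+E4D5 → 3-byte form EE 93 95 at offsets 11–13.
U+1F9AC → 4-byte form F0 9F A6 AC at offsets 14–17.
Offset 15 falls in char 5's range; it's byte 2 of F0 9F A6 AC = 0x9F.

0x9F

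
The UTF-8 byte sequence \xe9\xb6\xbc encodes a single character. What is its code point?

U+9DBC

Leading byte 0xE9 = 11101001 matches 1110xxxx → 3-byte sequence.
Byte 1: 0xE9 = 11101001, payload 1001 (4 bits).
Byte 2: 0xB6 = 10110110 (10xxxxxx ✓), payload 110110.
Byte 3: 0xBC = 10111100 (10xxxxxx ✓), payload 111100.
Concatenate: 1001110110111100 = 0x9DBC (16 bits → U+9DBC).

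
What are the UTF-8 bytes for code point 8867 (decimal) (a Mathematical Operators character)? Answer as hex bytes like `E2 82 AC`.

E2 8A A3

U+22A3 = 0x22A3 = 8867 decimal. In range U+0800–U+FFFF → 3-byte form: 1110xxxx 10xxxxxx 10xxxxxx.
Binary (16 bits): 0010001010100011.
Split 4+6+6: 0010 | 001010 | 100011.
Byte 1: 11100010 = 0xE2.
Byte 2: 10001010 = 0x8A.
Byte 3: 10100011 = 0xA3.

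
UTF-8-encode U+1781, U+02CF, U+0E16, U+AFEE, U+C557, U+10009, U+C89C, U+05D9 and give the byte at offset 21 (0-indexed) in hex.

0xD7

U+1781 → 3-byte form E1 9E 81 at offsets 0–2.
U+02CF → 2-byte form CB 8F at offsets 3–4.
U+0E16 → 3-byte form E0 B8 96 at offsets 5–7.
U+AFEE → 3-byte form EA BF AE at offsets 8–10.
U+C557 → 3-byte form EC 95 97 at offsets 11–13.
U+10009 → 4-byte form F0 90 80 89 at offsets 14–17.
U+C89C → 3-byte form EC A2 9C at offsets 18–20.
U+05D9 → 2-byte form D7 99 at offsets 21–22.
Offset 21 falls in char 8's range; it's byte 1 of D7 99 = 0xD7.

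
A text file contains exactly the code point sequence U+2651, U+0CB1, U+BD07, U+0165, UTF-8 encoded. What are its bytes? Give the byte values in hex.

E2 99 91 E0 B2 B1 EB B4 87 C5 A5

U+2651: 3-byte form → E2 99 91.
U+0CB1: 3-byte form → E0 B2 B1.
U+BD07: 3-byte form → EB B4 87.
U+0165: 2-byte form → C5 A5.
Concatenated (11 bytes): E2 99 91 E0 B2 B1 EB B4 87 C5 A5.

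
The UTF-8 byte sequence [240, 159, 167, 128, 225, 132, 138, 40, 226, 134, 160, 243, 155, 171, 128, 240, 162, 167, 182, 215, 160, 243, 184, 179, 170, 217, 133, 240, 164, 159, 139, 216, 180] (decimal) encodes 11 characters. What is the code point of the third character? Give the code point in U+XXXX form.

Offset 0: leading byte 0xF0 = 11110000 → 4-byte char #1 = F0 9F A7 80.
Offset 4: leading byte 0xE1 = 11100001 → 3-byte char #2 = E1 84 8A.
Offset 7: leading byte 0x28 = 00101000 → 1-byte char #3 = 28.
Leading byte 0x28 = 00101000 matches 0xxxxxxx → 1-byte sequence.
Byte 1: 0x28 = 00101000, payload 0101000 (7 bits).
Concatenate: 0101000 = 0x28 (7 bits → U+0028).

U+0028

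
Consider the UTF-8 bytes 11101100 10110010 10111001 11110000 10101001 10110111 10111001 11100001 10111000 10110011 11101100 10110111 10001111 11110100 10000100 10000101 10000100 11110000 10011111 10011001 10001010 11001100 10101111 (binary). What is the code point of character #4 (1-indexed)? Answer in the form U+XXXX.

U+CDCF

Offset 0: leading byte 0xEC = 11101100 → 3-byte char #1 = EC B2 B9.
Offset 3: leading byte 0xF0 = 11110000 → 4-byte char #2 = F0 A9 B7 B9.
Offset 7: leading byte 0xE1 = 11100001 → 3-byte char #3 = E1 B8 B3.
Offset 10: leading byte 0xEC = 11101100 → 3-byte char #4 = EC B7 8F.
Leading byte 0xEC = 11101100 matches 1110xxxx → 3-byte sequence.
Byte 1: 0xEC = 11101100, payload 1100 (4 bits).
Byte 2: 0xB7 = 10110111 (10xxxxxx ✓), payload 110111.
Byte 3: 0x8F = 10001111 (10xxxxxx ✓), payload 001111.
Concatenate: 1100110111001111 = 0xCDCF (16 bits → U+CDCF).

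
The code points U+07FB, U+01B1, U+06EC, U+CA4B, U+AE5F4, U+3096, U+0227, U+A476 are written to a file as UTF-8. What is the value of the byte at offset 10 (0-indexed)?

U+07FB → 2-byte form DF BB at offsets 0–1.
U+01B1 → 2-byte form C6 B1 at offsets 2–3.
U+06EC → 2-byte form DB AC at offsets 4–5.
U+CA4B → 3-byte form EC A9 8B at offsets 6–8.
U+AE5F4 → 4-byte form F2 AE 97 B4 at offsets 9–12.
Offset 10 falls in char 5's range; it's byte 2 of F2 AE 97 B4 = 0xAE.

0xAE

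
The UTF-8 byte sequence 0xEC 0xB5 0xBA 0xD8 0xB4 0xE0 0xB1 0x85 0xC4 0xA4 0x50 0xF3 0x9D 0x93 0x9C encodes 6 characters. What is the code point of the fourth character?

Offset 0: leading byte 0xEC = 11101100 → 3-byte char #1 = EC B5 BA.
Offset 3: leading byte 0xD8 = 11011000 → 2-byte char #2 = D8 B4.
Offset 5: leading byte 0xE0 = 11100000 → 3-byte char #3 = E0 B1 85.
Offset 8: leading byte 0xC4 = 11000100 → 2-byte char #4 = C4 A4.
Leading byte 0xC4 = 11000100 matches 110xxxxx → 2-byte sequence.
Byte 1: 0xC4 = 11000100, payload 00100 (5 bits).
Byte 2: 0xA4 = 10100100 (10xxxxxx ✓), payload 100100.
Concatenate: 00100100100 = 0x124 (11 bits → U+0124).

U+0124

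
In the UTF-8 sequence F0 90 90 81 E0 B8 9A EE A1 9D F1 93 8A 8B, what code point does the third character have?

Offset 0: leading byte 0xF0 = 11110000 → 4-byte char #1 = F0 90 90 81.
Offset 4: leading byte 0xE0 = 11100000 → 3-byte char #2 = E0 B8 9A.
Offset 7: leading byte 0xEE = 11101110 → 3-byte char #3 = EE A1 9D.
Leading byte 0xEE = 11101110 matches 1110xxxx → 3-byte sequence.
Byte 1: 0xEE = 11101110, payload 1110 (4 bits).
Byte 2: 0xA1 = 10100001 (10xxxxxx ✓), payload 100001.
Byte 3: 0x9D = 10011101 (10xxxxxx ✓), payload 011101.
Concatenate: 1110100001011101 = 0xE85D (16 bits → U+E85D).

U+E85D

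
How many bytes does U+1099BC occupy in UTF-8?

4

U+1099BC = 0x1099BC. UTF-8 uses 1 byte below 0x80, 2 below 0x800, 3 below 0x10000, 4 up to 0x10FFFF. 0x1099BC is in U+10000–U+10FFFF → 4 bytes.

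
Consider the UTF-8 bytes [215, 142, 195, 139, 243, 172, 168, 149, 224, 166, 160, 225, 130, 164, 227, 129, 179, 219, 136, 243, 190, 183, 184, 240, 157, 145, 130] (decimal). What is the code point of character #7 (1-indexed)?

U+06C8

Offset 0: leading byte 0xD7 = 11010111 → 2-byte char #1 = D7 8E.
Offset 2: leading byte 0xC3 = 11000011 → 2-byte char #2 = C3 8B.
Offset 4: leading byte 0xF3 = 11110011 → 4-byte char #3 = F3 AC A8 95.
Offset 8: leading byte 0xE0 = 11100000 → 3-byte char #4 = E0 A6 A0.
Offset 11: leading byte 0xE1 = 11100001 → 3-byte char #5 = E1 82 A4.
Offset 14: leading byte 0xE3 = 11100011 → 3-byte char #6 = E3 81 B3.
Offset 17: leading byte 0xDB = 11011011 → 2-byte char #7 = DB 88.
Leading byte 0xDB = 11011011 matches 110xxxxx → 2-byte sequence.
Byte 1: 0xDB = 11011011, payload 11011 (5 bits).
Byte 2: 0x88 = 10001000 (10xxxxxx ✓), payload 001000.
Concatenate: 11011001000 = 0x6C8 (11 bits → U+06C8).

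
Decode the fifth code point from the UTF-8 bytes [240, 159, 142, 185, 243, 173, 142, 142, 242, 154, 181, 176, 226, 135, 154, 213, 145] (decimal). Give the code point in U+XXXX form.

U+0551

Offset 0: leading byte 0xF0 = 11110000 → 4-byte char #1 = F0 9F 8E B9.
Offset 4: leading byte 0xF3 = 11110011 → 4-byte char #2 = F3 AD 8E 8E.
Offset 8: leading byte 0xF2 = 11110010 → 4-byte char #3 = F2 9A B5 B0.
Offset 12: leading byte 0xE2 = 11100010 → 3-byte char #4 = E2 87 9A.
Offset 15: leading byte 0xD5 = 11010101 → 2-byte char #5 = D5 91.
Leading byte 0xD5 = 11010101 matches 110xxxxx → 2-byte sequence.
Byte 1: 0xD5 = 11010101, payload 10101 (5 bits).
Byte 2: 0x91 = 10010001 (10xxxxxx ✓), payload 010001.
Concatenate: 10101010001 = 0x551 (11 bits → U+0551).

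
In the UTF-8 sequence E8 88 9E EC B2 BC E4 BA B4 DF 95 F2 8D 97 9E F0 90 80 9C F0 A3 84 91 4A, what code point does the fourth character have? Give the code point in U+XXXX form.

Offset 0: leading byte 0xE8 = 11101000 → 3-byte char #1 = E8 88 9E.
Offset 3: leading byte 0xEC = 11101100 → 3-byte char #2 = EC B2 BC.
Offset 6: leading byte 0xE4 = 11100100 → 3-byte char #3 = E4 BA B4.
Offset 9: leading byte 0xDF = 11011111 → 2-byte char #4 = DF 95.
Leading byte 0xDF = 11011111 matches 110xxxxx → 2-byte sequence.
Byte 1: 0xDF = 11011111, payload 11111 (5 bits).
Byte 2: 0x95 = 10010101 (10xxxxxx ✓), payload 010101.
Concatenate: 11111010101 = 0x7D5 (11 bits → U+07D5).

U+07D5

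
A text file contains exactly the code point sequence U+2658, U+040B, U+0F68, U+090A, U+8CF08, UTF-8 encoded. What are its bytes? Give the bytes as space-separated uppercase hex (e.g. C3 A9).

E2 99 98 D0 8B E0 BD A8 E0 A4 8A F2 8C BC 88

U+2658: 3-byte form → E2 99 98.
U+040B: 2-byte form → D0 8B.
U+0F68: 3-byte form → E0 BD A8.
U+090A: 3-byte form → E0 A4 8A.
U+8CF08: 4-byte form → F2 8C BC 88.
Concatenated (15 bytes): E2 99 98 D0 8B E0 BD A8 E0 A4 8A F2 8C BC 88.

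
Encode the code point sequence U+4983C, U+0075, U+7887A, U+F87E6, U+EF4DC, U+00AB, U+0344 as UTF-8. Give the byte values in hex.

U+4983C: 4-byte form → F1 89 A0 BC.
U+0075: 1-byte form → 75.
U+7887A: 4-byte form → F1 B8 A1 BA.
U+F87E6: 4-byte form → F3 B8 9F A6.
U+EF4DC: 4-byte form → F3 AF 93 9C.
U+00AB: 2-byte form → C2 AB.
U+0344: 2-byte form → CD 84.
Concatenated (21 bytes): F1 89 A0 BC 75 F1 B8 A1 BA F3 B8 9F A6 F3 AF 93 9C C2 AB CD 84.

F1 89 A0 BC 75 F1 B8 A1 BA F3 B8 9F A6 F3 AF 93 9C C2 AB CD 84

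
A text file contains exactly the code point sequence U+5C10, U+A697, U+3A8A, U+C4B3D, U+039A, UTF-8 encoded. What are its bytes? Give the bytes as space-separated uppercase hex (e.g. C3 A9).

E5 B0 90 EA 9A 97 E3 AA 8A F3 84 AC BD CE 9A

U+5C10: 3-byte form → E5 B0 90.
U+A697: 3-byte form → EA 9A 97.
U+3A8A: 3-byte form → E3 AA 8A.
U+C4B3D: 4-byte form → F3 84 AC BD.
U+039A: 2-byte form → CE 9A.
Concatenated (15 bytes): E5 B0 90 EA 9A 97 E3 AA 8A F3 84 AC BD CE 9A.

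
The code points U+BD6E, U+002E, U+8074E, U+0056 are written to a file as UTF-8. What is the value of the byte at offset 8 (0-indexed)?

0x56

U+BD6E → 3-byte form EB B5 AE at offsets 0–2.
U+002E → 1-byte form 2E at offsets 3–3.
U+8074E → 4-byte form F2 80 9D 8E at offsets 4–7.
U+0056 → 1-byte form 56 at offsets 8–8.
Offset 8 falls in char 4's range; it's byte 1 of 56 = 0x56.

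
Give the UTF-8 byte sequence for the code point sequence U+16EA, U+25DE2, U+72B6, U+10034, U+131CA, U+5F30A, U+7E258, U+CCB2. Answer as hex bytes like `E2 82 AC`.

E1 9B AA F0 A5 B7 A2 E7 8A B6 F0 90 80 B4 F0 93 87 8A F1 9F 8C 8A F1 BE 89 98 EC B2 B2

U+16EA: 3-byte form → E1 9B AA.
U+25DE2: 4-byte form → F0 A5 B7 A2.
U+72B6: 3-byte form → E7 8A B6.
U+10034: 4-byte form → F0 90 80 B4.
U+131CA: 4-byte form → F0 93 87 8A.
U+5F30A: 4-byte form → F1 9F 8C 8A.
U+7E258: 4-byte form → F1 BE 89 98.
U+CCB2: 3-byte form → EC B2 B2.
Concatenated (29 bytes): E1 9B AA F0 A5 B7 A2 E7 8A B6 F0 90 80 B4 F0 93 87 8A F1 9F 8C 8A F1 BE 89 98 EC B2 B2.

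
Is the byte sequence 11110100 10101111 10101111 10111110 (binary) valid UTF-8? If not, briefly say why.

Leading byte 0xF4 = 11110100 → 4-byte form.
Payload = 0x12FBFE, which exceeds U+10FFFF, the maximum Unicode code point. (Leading bytes F5–FF, or F4 followed by ≥ 0x90, are invalid.)

invalid (encodes a value above U+10FFFF)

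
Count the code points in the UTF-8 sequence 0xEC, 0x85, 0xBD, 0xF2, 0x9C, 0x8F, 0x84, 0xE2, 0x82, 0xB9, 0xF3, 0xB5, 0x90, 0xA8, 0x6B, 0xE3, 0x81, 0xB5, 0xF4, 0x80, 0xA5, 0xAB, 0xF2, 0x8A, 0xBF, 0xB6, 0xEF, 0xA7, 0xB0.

Byte at offset 0: 0xEC = 11101100 → 3-byte char (#1). Advance 3.
Byte at offset 3: 0xF2 = 11110010 → 4-byte char (#2). Advance 4.
Byte at offset 7: 0xE2 = 11100010 → 3-byte char (#3). Advance 3.
Byte at offset 10: 0xF3 = 11110011 → 4-byte char (#4). Advance 4.
Byte at offset 14: 0x6B = 01101011 → 1-byte char (#5). Advance 1.
Byte at offset 15: 0xE3 = 11100011 → 3-byte char (#6). Advance 3.
Byte at offset 18: 0xF4 = 11110100 → 4-byte char (#7). Advance 4.
Byte at offset 22: 0xF2 = 11110010 → 4-byte char (#8). Advance 4.
Byte at offset 26: 0xEF = 11101111 → 3-byte char (#9). Advance 3.
Reached end at offset 29 after 9 code points.

9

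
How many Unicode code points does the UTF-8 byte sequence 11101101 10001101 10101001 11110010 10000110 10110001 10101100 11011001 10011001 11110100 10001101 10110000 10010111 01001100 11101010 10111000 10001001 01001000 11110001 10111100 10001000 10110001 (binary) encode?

Byte at offset 0: 0xED = 11101101 → 3-byte char (#1). Advance 3.
Byte at offset 3: 0xF2 = 11110010 → 4-byte char (#2). Advance 4.
Byte at offset 7: 0xD9 = 11011001 → 2-byte char (#3). Advance 2.
Byte at offset 9: 0xF4 = 11110100 → 4-byte char (#4). Advance 4.
Byte at offset 13: 0x4C = 01001100 → 1-byte char (#5). Advance 1.
Byte at offset 14: 0xEA = 11101010 → 3-byte char (#6). Advance 3.
Byte at offset 17: 0x48 = 01001000 → 1-byte char (#7). Advance 1.
Byte at offset 18: 0xF1 = 11110001 → 4-byte char (#8). Advance 4.
Reached end at offset 22 after 8 code points.

8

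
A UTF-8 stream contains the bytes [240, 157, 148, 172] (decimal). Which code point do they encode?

U+1D52C

Leading byte 0xF0 = 11110000 matches 11110xxx → 4-byte sequence.
Byte 1: 0xF0 = 11110000, payload 000 (3 bits).
Byte 2: 0x9D = 10011101 (10xxxxxx ✓), payload 011101.
Byte 3: 0x94 = 10010100 (10xxxxxx ✓), payload 010100.
Byte 4: 0xAC = 10101100 (10xxxxxx ✓), payload 101100.
Concatenate: 000011101010100101100 = 0x1D52C (21 bits → U+1D52C).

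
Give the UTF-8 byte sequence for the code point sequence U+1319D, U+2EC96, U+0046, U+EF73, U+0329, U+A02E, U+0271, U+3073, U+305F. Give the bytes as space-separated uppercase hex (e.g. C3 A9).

U+1319D: 4-byte form → F0 93 86 9D.
U+2EC96: 4-byte form → F0 AE B2 96.
U+0046: 1-byte form → 46.
U+EF73: 3-byte form → EE BD B3.
U+0329: 2-byte form → CC A9.
U+A02E: 3-byte form → EA 80 AE.
U+0271: 2-byte form → C9 B1.
U+3073: 3-byte form → E3 81 B3.
U+305F: 3-byte form → E3 81 9F.
Concatenated (25 bytes): F0 93 86 9D F0 AE B2 96 46 EE BD B3 CC A9 EA 80 AE C9 B1 E3 81 B3 E3 81 9F.

F0 93 86 9D F0 AE B2 96 46 EE BD B3 CC A9 EA 80 AE C9 B1 E3 81 B3 E3 81 9F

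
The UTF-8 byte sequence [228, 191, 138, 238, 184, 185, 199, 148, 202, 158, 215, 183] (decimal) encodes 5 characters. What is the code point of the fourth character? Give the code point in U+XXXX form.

U+029E

Offset 0: leading byte 0xE4 = 11100100 → 3-byte char #1 = E4 BF 8A.
Offset 3: leading byte 0xEE = 11101110 → 3-byte char #2 = EE B8 B9.
Offset 6: leading byte 0xC7 = 11000111 → 2-byte char #3 = C7 94.
Offset 8: leading byte 0xCA = 11001010 → 2-byte char #4 = CA 9E.
Leading byte 0xCA = 11001010 matches 110xxxxx → 2-byte sequence.
Byte 1: 0xCA = 11001010, payload 01010 (5 bits).
Byte 2: 0x9E = 10011110 (10xxxxxx ✓), payload 011110.
Concatenate: 01010011110 = 0x29E (11 bits → U+029E).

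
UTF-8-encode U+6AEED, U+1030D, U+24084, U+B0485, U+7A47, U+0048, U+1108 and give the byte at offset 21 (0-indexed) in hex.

0x84

U+6AEED → 4-byte form F1 AA BB AD at offsets 0–3.
U+1030D → 4-byte form F0 90 8C 8D at offsets 4–7.
U+24084 → 4-byte form F0 A4 82 84 at offsets 8–11.
U+B0485 → 4-byte form F2 B0 92 85 at offsets 12–15.
U+7A47 → 3-byte form E7 A9 87 at offsets 16–18.
U+0048 → 1-byte form 48 at offsets 19–19.
U+1108 → 3-byte form E1 84 88 at offsets 20–22.
Offset 21 falls in char 7's range; it's byte 2 of E1 84 88 = 0x84.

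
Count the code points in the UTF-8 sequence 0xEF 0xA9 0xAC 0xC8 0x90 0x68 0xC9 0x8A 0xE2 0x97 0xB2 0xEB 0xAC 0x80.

Byte at offset 0: 0xEF = 11101111 → 3-byte char (#1). Advance 3.
Byte at offset 3: 0xC8 = 11001000 → 2-byte char (#2). Advance 2.
Byte at offset 5: 0x68 = 01101000 → 1-byte char (#3). Advance 1.
Byte at offset 6: 0xC9 = 11001001 → 2-byte char (#4). Advance 2.
Byte at offset 8: 0xE2 = 11100010 → 3-byte char (#5). Advance 3.
Byte at offset 11: 0xEB = 11101011 → 3-byte char (#6). Advance 3.
Reached end at offset 14 after 6 code points.

6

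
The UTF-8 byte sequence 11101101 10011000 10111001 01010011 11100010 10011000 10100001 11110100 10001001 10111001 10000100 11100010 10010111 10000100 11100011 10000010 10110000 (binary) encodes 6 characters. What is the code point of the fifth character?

U+25C4

Offset 0: leading byte 0xED = 11101101 → 3-byte char #1 = ED 98 B9.
Offset 3: leading byte 0x53 = 01010011 → 1-byte char #2 = 53.
Offset 4: leading byte 0xE2 = 11100010 → 3-byte char #3 = E2 98 A1.
Offset 7: leading byte 0xF4 = 11110100 → 4-byte char #4 = F4 89 B9 84.
Offset 11: leading byte 0xE2 = 11100010 → 3-byte char #5 = E2 97 84.
Leading byte 0xE2 = 11100010 matches 1110xxxx → 3-byte sequence.
Byte 1: 0xE2 = 11100010, payload 0010 (4 bits).
Byte 2: 0x97 = 10010111 (10xxxxxx ✓), payload 010111.
Byte 3: 0x84 = 10000100 (10xxxxxx ✓), payload 000100.
Concatenate: 0010010111000100 = 0x25C4 (16 bits → U+25C4).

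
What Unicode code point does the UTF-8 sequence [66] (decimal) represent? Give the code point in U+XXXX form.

U+0042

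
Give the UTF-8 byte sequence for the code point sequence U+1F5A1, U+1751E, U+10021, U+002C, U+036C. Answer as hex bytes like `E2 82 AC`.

F0 9F 96 A1 F0 97 94 9E F0 90 80 A1 2C CD AC

U+1F5A1: 4-byte form → F0 9F 96 A1.
U+1751E: 4-byte form → F0 97 94 9E.
U+10021: 4-byte form → F0 90 80 A1.
U+002C: 1-byte form → 2C.
U+036C: 2-byte form → CD AC.
Concatenated (15 bytes): F0 9F 96 A1 F0 97 94 9E F0 90 80 A1 2C CD AC.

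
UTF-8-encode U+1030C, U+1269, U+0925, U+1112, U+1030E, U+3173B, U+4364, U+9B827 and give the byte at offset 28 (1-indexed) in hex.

0xA7

1-indexed offset 28 is 0-indexed offset 27.
U+1030C → 4-byte form F0 90 8C 8C at offsets 0–3.
U+1269 → 3-byte form E1 89 A9 at offsets 4–6.
U+0925 → 3-byte form E0 A4 A5 at offsets 7–9.
U+1112 → 3-byte form E1 84 92 at offsets 10–12.
U+1030E → 4-byte form F0 90 8C 8E at offsets 13–16.
U+3173B → 4-byte form F0 B1 9C BB at offsets 17–20.
U+4364 → 3-byte form E4 8D A4 at offsets 21–23.
U+9B827 → 4-byte form F2 9B A0 A7 at offsets 24–27.
Offset 27 falls in char 8's range; it's byte 4 of F2 9B A0 A7 = 0xA7.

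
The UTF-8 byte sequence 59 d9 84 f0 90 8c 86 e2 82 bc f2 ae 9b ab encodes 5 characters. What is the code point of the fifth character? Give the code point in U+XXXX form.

Offset 0: leading byte 0x59 = 01011001 → 1-byte char #1 = 59.
Offset 1: leading byte 0xD9 = 11011001 → 2-byte char #2 = D9 84.
Offset 3: leading byte 0xF0 = 11110000 → 4-byte char #3 = F0 90 8C 86.
Offset 7: leading byte 0xE2 = 11100010 → 3-byte char #4 = E2 82 BC.
Offset 10: leading byte 0xF2 = 11110010 → 4-byte char #5 = F2 AE 9B AB.
Leading byte 0xF2 = 11110010 matches 11110xxx → 4-byte sequence.
Byte 1: 0xF2 = 11110010, payload 010 (3 bits).
Byte 2: 0xAE = 10101110 (10xxxxxx ✓), payload 101110.
Byte 3: 0x9B = 10011011 (10xxxxxx ✓), payload 011011.
Byte 4: 0xAB = 10101011 (10xxxxxx ✓), payload 101011.
Concatenate: 010101110011011101011 = 0xAE6EB (21 bits → U+AE6EB).

U+AE6EB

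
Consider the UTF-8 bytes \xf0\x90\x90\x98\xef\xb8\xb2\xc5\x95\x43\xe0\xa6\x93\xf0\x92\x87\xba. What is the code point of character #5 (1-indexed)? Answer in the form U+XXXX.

Offset 0: leading byte 0xF0 = 11110000 → 4-byte char #1 = F0 90 90 98.
Offset 4: leading byte 0xEF = 11101111 → 3-byte char #2 = EF B8 B2.
Offset 7: leading byte 0xC5 = 11000101 → 2-byte char #3 = C5 95.
Offset 9: leading byte 0x43 = 01000011 → 1-byte char #4 = 43.
Offset 10: leading byte 0xE0 = 11100000 → 3-byte char #5 = E0 A6 93.
Leading byte 0xE0 = 11100000 matches 1110xxxx → 3-byte sequence.
Byte 1: 0xE0 = 11100000, payload 0000 (4 bits).
Byte 2: 0xA6 = 10100110 (10xxxxxx ✓), payload 100110.
Byte 3: 0x93 = 10010011 (10xxxxxx ✓), payload 010011.
Concatenate: 0000100110010011 = 0x993 (16 bits → U+0993).

U+0993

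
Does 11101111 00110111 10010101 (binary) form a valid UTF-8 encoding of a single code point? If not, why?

invalid (non-continuation byte where continuation expected)

Leading byte 0xEF = 11101111 → 3-byte form.
Byte 2 is 0x37 = 00110111, which is not 10xxxxxx — expected a continuation byte.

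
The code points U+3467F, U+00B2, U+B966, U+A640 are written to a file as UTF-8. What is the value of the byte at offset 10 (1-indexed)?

1-indexed offset 10 is 0-indexed offset 9.
U+3467F → 4-byte form F0 B4 99 BF at offsets 0–3.
U+00B2 → 2-byte form C2 B2 at offsets 4–5.
U+B966 → 3-byte form EB A5 A6 at offsets 6–8.
U+A640 → 3-byte form EA 99 80 at offsets 9–11.
Offset 9 falls in char 4's range; it's byte 1 of EA 99 80 = 0xEA.

0xEA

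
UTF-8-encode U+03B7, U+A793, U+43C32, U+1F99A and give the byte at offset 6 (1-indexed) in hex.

1-indexed offset 6 is 0-indexed offset 5.
U+03B7 → 2-byte form CE B7 at offsets 0–1.
U+A793 → 3-byte form EA 9E 93 at offsets 2–4.
U+43C32 → 4-byte form F1 83 B0 B2 at offsets 5–8.
Offset 5 falls in char 3's range; it's byte 1 of F1 83 B0 B2 = 0xF1.

0xF1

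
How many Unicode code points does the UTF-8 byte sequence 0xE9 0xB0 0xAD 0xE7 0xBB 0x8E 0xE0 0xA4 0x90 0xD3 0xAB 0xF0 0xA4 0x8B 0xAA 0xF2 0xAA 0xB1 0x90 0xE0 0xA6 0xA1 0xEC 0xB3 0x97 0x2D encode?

9

Byte at offset 0: 0xE9 = 11101001 → 3-byte char (#1). Advance 3.
Byte at offset 3: 0xE7 = 11100111 → 3-byte char (#2). Advance 3.
Byte at offset 6: 0xE0 = 11100000 → 3-byte char (#3). Advance 3.
Byte at offset 9: 0xD3 = 11010011 → 2-byte char (#4). Advance 2.
Byte at offset 11: 0xF0 = 11110000 → 4-byte char (#5). Advance 4.
Byte at offset 15: 0xF2 = 11110010 → 4-byte char (#6). Advance 4.
Byte at offset 19: 0xE0 = 11100000 → 3-byte char (#7). Advance 3.
Byte at offset 22: 0xEC = 11101100 → 3-byte char (#8). Advance 3.
Byte at offset 25: 0x2D = 00101101 → 1-byte char (#9). Advance 1.
Reached end at offset 26 after 9 code points.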